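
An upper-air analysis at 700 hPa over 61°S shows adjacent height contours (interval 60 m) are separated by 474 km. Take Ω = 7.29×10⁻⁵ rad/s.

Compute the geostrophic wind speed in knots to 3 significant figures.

18.9 knots

Coriolis parameter at 61°S:
f = 2Ω sin φ = 2 × 7.29×10⁻⁵ × sin 61° = 1.28×10⁻⁴ s⁻¹
Height gradient: |∂Z/∂n| = 60 m / 474000 m = 1.27×10⁻⁴
On a pressure surface, geostrophic balance gives V_g = (g/f)|∂Z/∂n|:
V_g = 9.81 × 1.27×10⁻⁴ / 1.28×10⁻⁴ = 9.74 m/s
Converting: 9.74 m/s × 1.944 = 18.9 knots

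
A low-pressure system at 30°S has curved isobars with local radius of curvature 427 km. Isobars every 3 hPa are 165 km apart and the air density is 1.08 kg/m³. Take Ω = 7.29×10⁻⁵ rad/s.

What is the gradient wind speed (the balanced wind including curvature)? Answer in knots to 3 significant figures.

Coriolis parameter at 30°S:
f = 2Ω sin φ = 2 × 7.29×10⁻⁵ × sin 30° = 7.29×10⁻⁵ s⁻¹
Pressure gradient: |∂P/∂n| = 300 Pa / 165000 m = 1.82×10⁻³ Pa/m
Geostrophic speed: V_g = |∂P/∂n|/(fρ) = 1.82×10⁻³/(7.29×10⁻⁵ × 1.08) = 23.1 m/s
Around a low, centrifugal force acts outward with Coriolis, so pressure-gradient force balances both:
(1/ρ)|∂P/∂n| = fV + V²/R  →  V² + fR·V − fR·V_g = 0
With fR = 7.29×10⁻⁵ × 427×10³ m = 31.1 m/s:
V = [−fR + √((fR)² + 4 fR V_g)]/2 = [−31.1 + √(31.1² + 4×31.1×23.1)]/2 = 15.4 m/s
Subgeostrophic (V < V_g = 23.1 m/s), as expected around a low.
Converting: 15.4 m/s × 1.944 = 30.0 knots

30.0 knots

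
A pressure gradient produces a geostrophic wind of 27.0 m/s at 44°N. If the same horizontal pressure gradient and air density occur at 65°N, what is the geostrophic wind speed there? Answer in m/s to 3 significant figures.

With the same pressure gradient and density, V_g ∝ 1/f ∝ 1/sin φ.
V₂ = V₁ · sin φ₁ / sin φ₂ = 27.0 × sin 44° / sin 65°
V₂ = 27.0 × 0.6947/0.9063 = 20.7 m/s

20.7 m/s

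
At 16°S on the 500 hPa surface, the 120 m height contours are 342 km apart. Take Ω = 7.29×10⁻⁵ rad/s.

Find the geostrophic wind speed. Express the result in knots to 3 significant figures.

166 knots

Coriolis parameter at 16°S:
f = 2Ω sin φ = 2 × 7.29×10⁻⁵ × sin 16° = 4.02×10⁻⁵ s⁻¹
Height gradient: |∂Z/∂n| = 120 m / 342000 m = 3.51×10⁻⁴
On a pressure surface, geostrophic balance gives V_g = (g/f)|∂Z/∂n|:
V_g = 9.81 × 3.51×10⁻⁴ / 4.02×10⁻⁵ = 85.7 m/s
Converting: 85.7 m/s × 1.944 = 166 knots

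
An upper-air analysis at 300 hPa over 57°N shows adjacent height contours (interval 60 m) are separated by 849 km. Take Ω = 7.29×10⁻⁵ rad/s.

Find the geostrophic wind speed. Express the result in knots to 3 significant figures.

11.0 knots

Coriolis parameter at 57°N:
f = 2Ω sin φ = 2 × 7.29×10⁻⁵ × sin 57° = 1.22×10⁻⁴ s⁻¹
Height gradient: |∂Z/∂n| = 60 m / 849000 m = 7.07×10⁻⁵
On a pressure surface, geostrophic balance gives V_g = (g/f)|∂Z/∂n|:
V_g = 9.81 × 7.07×10⁻⁵ / 1.22×10⁻⁴ = 5.67 m/s
Converting: 5.67 m/s × 1.944 = 11.0 knots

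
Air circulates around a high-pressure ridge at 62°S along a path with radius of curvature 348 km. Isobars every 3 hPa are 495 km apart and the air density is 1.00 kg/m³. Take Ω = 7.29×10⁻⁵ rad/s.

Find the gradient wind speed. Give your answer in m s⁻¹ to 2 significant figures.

5.3 m s⁻¹

Coriolis parameter at 62°S:
f = 2Ω sin φ = 2 × 7.29×10⁻⁵ × sin 62° = 1.29×10⁻⁴ s⁻¹
Pressure gradient: |∂P/∂n| = 300 Pa / 495000 m = 6.06×10⁻⁴ Pa/m
Geostrophic speed: V_g = |∂P/∂n|/(fρ) = 6.06×10⁻⁴/(1.29×10⁻⁴ × 1.00) = 4.71 m/s
Around a high, pressure-gradient force acts outward with centrifugal, so Coriolis balances both:
fV = (1/ρ)|∂P/∂n| + V²/R  →  V² − fR·V + fR·V_g = 0
With fR = 1.29×10⁻⁴ × 348×10³ m = 44.8 m/s:
V = [fR − √((fR)² − 4 fR V_g)]/2 = [44.8 − √(44.8² − 4×44.8×4.71)]/2 = 5.35 m/s
Supergeostrophic (V > V_g = 4.71 m/s), as expected around a high.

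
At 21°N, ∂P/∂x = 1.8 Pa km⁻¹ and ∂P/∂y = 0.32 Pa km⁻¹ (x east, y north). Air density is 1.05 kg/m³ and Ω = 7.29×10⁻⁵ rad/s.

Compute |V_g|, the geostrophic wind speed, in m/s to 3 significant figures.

33.3 m/s

Coriolis parameter at 21°N:
f = 2Ω sin φ = 2 × 7.29×10⁻⁵ × sin 21° = 5.23×10⁻⁵ s⁻¹
Component geostrophic relations (x east, y north):
u_g = −(1/(fρ)) ∂P/∂y,  v_g = (1/(fρ)) ∂P/∂x
u_g = −(0.32×10⁻³)/(5.23×10⁻⁵ × 1.05) = −5.83 m/s;  v_g = (1.8×10⁻³)/(5.23×10⁻⁵ × 1.05) = 32.8 m/s
|V_g| = √(u_g² + v_g²) = 33.3 m/s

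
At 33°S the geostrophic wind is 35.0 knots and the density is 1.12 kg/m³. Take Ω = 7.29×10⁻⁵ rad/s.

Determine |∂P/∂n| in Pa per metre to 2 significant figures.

Coriolis parameter at 33°S:
f = 2Ω sin φ = 2 × 7.29×10⁻⁵ × sin 33° = 7.94×10⁻⁵ s⁻¹
Wind speed in SI: 35.0 knots = 18.0 m/s
Geostrophic balance rearranged: |∂P/∂n| = f ρ V_g
|∂P/∂n| = 7.94×10⁻⁵ × 1.12 × 18.0 = 1.60×10⁻³ Pa/m

1.6×10⁻³ Pa/m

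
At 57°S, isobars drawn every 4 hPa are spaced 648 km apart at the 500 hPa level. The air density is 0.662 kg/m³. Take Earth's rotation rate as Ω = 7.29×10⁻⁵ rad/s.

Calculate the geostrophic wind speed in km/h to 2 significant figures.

Coriolis parameter at 57°S:
f = 2Ω sin φ = 2 × 7.29×10⁻⁵ × sin 57° = 1.22×10⁻⁴ s⁻¹
Pressure gradient: |∂P/∂n| = 400 Pa / 648000 m = 6.17×10⁻⁴ Pa/m
Geostrophic balance (pressure-gradient force = Coriolis force):
V_g = (1/(fρ)) |∂P/∂n| = 6.17×10⁻⁴ / (1.22×10⁻⁴ × 0.662) = 7.63 m/s
Converting: 7.63 m/s × 3.6 = 27 km/h

27 km/h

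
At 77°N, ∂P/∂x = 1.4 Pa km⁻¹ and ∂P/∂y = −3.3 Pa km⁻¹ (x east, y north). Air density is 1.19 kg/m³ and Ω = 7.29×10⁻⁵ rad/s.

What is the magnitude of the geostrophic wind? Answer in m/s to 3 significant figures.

21.2 m/s

Coriolis parameter at 77°N:
f = 2Ω sin φ = 2 × 7.29×10⁻⁵ × sin 77° = 1.42×10⁻⁴ s⁻¹
Component geostrophic relations (x east, y north):
u_g = −(1/(fρ)) ∂P/∂y,  v_g = (1/(fρ)) ∂P/∂x
u_g = −(−3.3×10⁻³)/(1.42×10⁻⁴ × 1.19) = 19.5 m/s;  v_g = (1.4×10⁻³)/(1.42×10⁻⁴ × 1.19) = 8.28 m/s
|V_g| = √(u_g² + v_g²) = 21.2 m/s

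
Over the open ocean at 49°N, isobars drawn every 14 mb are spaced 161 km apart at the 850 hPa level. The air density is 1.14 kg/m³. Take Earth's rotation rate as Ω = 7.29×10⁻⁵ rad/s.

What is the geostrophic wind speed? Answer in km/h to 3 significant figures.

250 km/h

Coriolis parameter at 49°N:
f = 2Ω sin φ = 2 × 7.29×10⁻⁵ × sin 49° = 1.10×10⁻⁴ s⁻¹
Pressure gradient: |∂P/∂n| = 1400 Pa / 161000 m = 8.70×10⁻³ Pa/m
Geostrophic balance (pressure-gradient force = Coriolis force):
V_g = (1/(fρ)) |∂P/∂n| = 8.70×10⁻³ / (1.10×10⁻⁴ × 1.14) = 69.3 m/s
Converting: 69.3 m/s × 3.6 = 250 km/h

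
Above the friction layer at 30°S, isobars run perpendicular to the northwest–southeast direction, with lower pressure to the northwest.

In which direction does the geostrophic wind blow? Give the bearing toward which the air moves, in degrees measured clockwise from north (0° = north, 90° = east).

225°

The pressure-gradient force points toward the northwest (bearing 315°).
Geostrophic balance: in the Southern Hemisphere the Coriolis force deflects motion to the left, so the geostrophic wind blows 90° to the left of the pressure-gradient force (low pressure on the right).
Rotating 315° by 90° counterclockwise gives 225° — the wind blows toward the southwest.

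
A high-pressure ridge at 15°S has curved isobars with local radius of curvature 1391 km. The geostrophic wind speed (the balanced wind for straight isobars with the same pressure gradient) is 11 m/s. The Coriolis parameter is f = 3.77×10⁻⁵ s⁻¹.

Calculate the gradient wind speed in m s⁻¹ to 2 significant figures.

Around a high, pressure-gradient force acts outward with centrifugal, so Coriolis balances both:
fV = (1/ρ)|∂P/∂n| + V²/R  →  V² − fR·V + fR·V_g = 0
With fR = 3.77×10⁻⁵ × 1391×10³ m = 52.4 m/s:
V = [fR − √((fR)² − 4 fR V_g)]/2 = [52.4 − √(52.4² − 4×52.4×11)]/2 = 15.7 m/s
Supergeostrophic (V > V_g = 11 m/s), as expected around a high.

16 m s⁻¹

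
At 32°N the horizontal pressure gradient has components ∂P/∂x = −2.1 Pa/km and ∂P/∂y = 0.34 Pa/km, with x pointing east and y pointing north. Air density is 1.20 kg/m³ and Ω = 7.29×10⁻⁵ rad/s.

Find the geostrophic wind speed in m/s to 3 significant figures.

Coriolis parameter at 32°N:
f = 2Ω sin φ = 2 × 7.29×10⁻⁵ × sin 32° = 7.73×10⁻⁵ s⁻¹
Component geostrophic relations (x east, y north):
u_g = −(1/(fρ)) ∂P/∂y,  v_g = (1/(fρ)) ∂P/∂x
u_g = −(0.34×10⁻³)/(7.73×10⁻⁵ × 1.20) = −3.67 m/s;  v_g = (−2.1×10⁻³)/(7.73×10⁻⁵ × 1.20) = −22.7 m/s
|V_g| = √(u_g² + v_g²) = 22.9 m/s

22.9 m/s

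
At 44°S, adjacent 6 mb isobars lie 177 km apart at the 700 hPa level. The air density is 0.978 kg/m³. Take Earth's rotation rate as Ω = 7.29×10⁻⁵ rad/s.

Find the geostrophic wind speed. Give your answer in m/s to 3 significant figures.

34.2 m/s

Coriolis parameter at 44°S:
f = 2Ω sin φ = 2 × 7.29×10⁻⁵ × sin 44° = 1.01×10⁻⁴ s⁻¹
Pressure gradient: |∂P/∂n| = 600 Pa / 177000 m = 3.39×10⁻³ Pa/m
Geostrophic balance (pressure-gradient force = Coriolis force):
V_g = (1/(fρ)) |∂P/∂n| = 3.39×10⁻³ / (1.01×10⁻⁴ × 0.978) = 34.2 m/s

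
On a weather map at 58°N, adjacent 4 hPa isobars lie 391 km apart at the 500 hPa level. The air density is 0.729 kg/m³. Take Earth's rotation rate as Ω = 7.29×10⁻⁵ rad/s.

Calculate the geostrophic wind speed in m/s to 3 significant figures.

Coriolis parameter at 58°N:
f = 2Ω sin φ = 2 × 7.29×10⁻⁵ × sin 58° = 1.24×10⁻⁴ s⁻¹
Pressure gradient: |∂P/∂n| = 400 Pa / 391000 m = 1.02×10⁻³ Pa/m
Geostrophic balance (pressure-gradient force = Coriolis force):
V_g = (1/(fρ)) |∂P/∂n| = 1.02×10⁻³ / (1.24×10⁻⁴ × 0.729) = 11.3 m/s

11.3 m/s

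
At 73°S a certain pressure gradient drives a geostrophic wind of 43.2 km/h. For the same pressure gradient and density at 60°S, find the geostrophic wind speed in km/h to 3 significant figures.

With the same pressure gradient and density, V_g ∝ 1/f ∝ 1/sin φ.
V₂ = V₁ · sin φ₁ / sin φ₂ = 43.2 × sin 73° / sin 60°
V₂ = 43.2 × 0.9563/0.8660 = 47.7 km/h

47.7 km/h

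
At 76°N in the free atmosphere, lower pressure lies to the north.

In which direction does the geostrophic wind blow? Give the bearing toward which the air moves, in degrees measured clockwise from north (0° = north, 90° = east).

The pressure-gradient force points toward the north (bearing 000°).
Geostrophic balance: in the Northern Hemisphere the Coriolis force deflects motion to the right, so the geostrophic wind blows 90° to the right of the pressure-gradient force (low pressure on the left).
Rotating 000° by 90° clockwise gives 090° — the wind blows toward the east.

090°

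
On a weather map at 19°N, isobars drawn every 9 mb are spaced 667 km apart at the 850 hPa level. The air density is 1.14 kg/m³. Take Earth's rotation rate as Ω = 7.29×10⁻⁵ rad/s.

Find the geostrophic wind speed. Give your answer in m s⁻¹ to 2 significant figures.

Coriolis parameter at 19°N:
f = 2Ω sin φ = 2 × 7.29×10⁻⁵ × sin 19° = 4.75×10⁻⁵ s⁻¹
Pressure gradient: |∂P/∂n| = 900 Pa / 667000 m = 1.35×10⁻³ Pa/m
Geostrophic balance (pressure-gradient force = Coriolis force):
V_g = (1/(fρ)) |∂P/∂n| = 1.35×10⁻³ / (4.75×10⁻⁵ × 1.14) = 24.9 m/s

25 m s⁻¹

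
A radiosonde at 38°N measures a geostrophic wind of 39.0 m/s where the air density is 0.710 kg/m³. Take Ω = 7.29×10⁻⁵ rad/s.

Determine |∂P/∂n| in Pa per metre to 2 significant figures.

2.5×10⁻³ Pa/m

Coriolis parameter at 38°N:
f = 2Ω sin φ = 2 × 7.29×10⁻⁵ × sin 38° = 8.98×10⁻⁵ s⁻¹
Geostrophic balance rearranged: |∂P/∂n| = f ρ V_g
|∂P/∂n| = 8.98×10⁻⁵ × 0.710 × 39.0 = 2.49×10⁻³ Pa/m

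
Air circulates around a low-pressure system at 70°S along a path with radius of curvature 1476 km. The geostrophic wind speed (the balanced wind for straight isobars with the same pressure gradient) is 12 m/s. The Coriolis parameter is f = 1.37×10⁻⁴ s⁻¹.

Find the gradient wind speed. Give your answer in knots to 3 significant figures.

22.1 knots

Around a low, centrifugal force acts outward with Coriolis, so pressure-gradient force balances both:
(1/ρ)|∂P/∂n| = fV + V²/R  →  V² + fR·V − fR·V_g = 0
With fR = 1.37×10⁻⁴ × 1476×10³ m = 202 m/s:
V = [−fR + √((fR)² + 4 fR V_g)]/2 = [−202 + √(202² + 4×202×12)]/2 = 11.4 m/s
Subgeostrophic (V < V_g = 12 m/s), as expected around a low.
Converting: 11.4 m/s × 1.944 = 22.1 knots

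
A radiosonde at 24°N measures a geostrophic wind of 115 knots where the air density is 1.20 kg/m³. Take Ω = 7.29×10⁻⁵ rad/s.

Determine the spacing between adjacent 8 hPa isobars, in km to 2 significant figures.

190 km

Coriolis parameter at 24°N:
f = 2Ω sin φ = 2 × 7.29×10⁻⁵ × sin 24° = 5.93×10⁻⁵ s⁻¹
Wind speed in SI: 115 knots = 59.2 m/s
Geostrophic balance rearranged: |∂P/∂n| = f ρ V_g
|∂P/∂n| = 5.93×10⁻⁵ × 1.20 × 59.2 = 4.21×10⁻³ Pa/m
Isobar spacing: Δn = ΔP/|∂P/∂n| = 800 Pa / 4.21×10⁻³ Pa/m = 190021 m ≈ 190 km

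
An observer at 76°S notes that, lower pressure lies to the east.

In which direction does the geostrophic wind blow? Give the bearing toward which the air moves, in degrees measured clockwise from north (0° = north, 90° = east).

The pressure-gradient force points toward the east (bearing 090°).
Geostrophic balance: in the Southern Hemisphere the Coriolis force deflects motion to the left, so the geostrophic wind blows 90° to the left of the pressure-gradient force (low pressure on the right).
Rotating 090° by 90° counterclockwise gives 000° — the wind blows toward the north.

000°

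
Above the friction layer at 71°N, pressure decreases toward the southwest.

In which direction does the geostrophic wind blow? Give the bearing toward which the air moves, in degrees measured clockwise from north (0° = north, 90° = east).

315°

The pressure-gradient force points toward the southwest (bearing 225°).
Geostrophic balance: in the Northern Hemisphere the Coriolis force deflects motion to the right, so the geostrophic wind blows 90° to the right of the pressure-gradient force (low pressure on the left).
Rotating 225° by 90° clockwise gives 315° — the wind blows toward the northwest.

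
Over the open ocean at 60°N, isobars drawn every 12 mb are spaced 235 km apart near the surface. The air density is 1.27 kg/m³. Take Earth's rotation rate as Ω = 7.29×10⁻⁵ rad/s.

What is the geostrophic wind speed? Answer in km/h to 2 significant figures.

110 km/h

Coriolis parameter at 60°N:
f = 2Ω sin φ = 2 × 7.29×10⁻⁵ × sin 60° = 1.26×10⁻⁴ s⁻¹
Pressure gradient: |∂P/∂n| = 1200 Pa / 235000 m = 5.11×10⁻³ Pa/m
Geostrophic balance (pressure-gradient force = Coriolis force):
V_g = (1/(fρ)) |∂P/∂n| = 5.11×10⁻³ / (1.26×10⁻⁴ × 1.27) = 31.8 m/s
Converting: 31.8 m/s × 3.6 = 110 km/h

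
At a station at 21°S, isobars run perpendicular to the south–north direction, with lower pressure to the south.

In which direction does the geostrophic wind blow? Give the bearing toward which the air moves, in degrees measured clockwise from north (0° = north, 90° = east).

The pressure-gradient force points toward the south (bearing 180°).
Geostrophic balance: in the Southern Hemisphere the Coriolis force deflects motion to the left, so the geostrophic wind blows 90° to the left of the pressure-gradient force (low pressure on the right).
Rotating 180° by 90° counterclockwise gives 090° — the wind blows toward the east.

090°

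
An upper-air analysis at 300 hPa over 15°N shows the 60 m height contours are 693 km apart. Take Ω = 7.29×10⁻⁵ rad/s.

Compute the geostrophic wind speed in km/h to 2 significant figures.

Coriolis parameter at 15°N:
f = 2Ω sin φ = 2 × 7.29×10⁻⁵ × sin 15° = 3.77×10⁻⁵ s⁻¹
Height gradient: |∂Z/∂n| = 60 m / 693000 m = 8.66×10⁻⁵
On a pressure surface, geostrophic balance gives V_g = (g/f)|∂Z/∂n|:
V_g = 9.81 × 8.66×10⁻⁵ / 3.77×10⁻⁵ = 22.5 m/s
Converting: 22.5 m/s × 3.6 = 81 km/h

81 km/h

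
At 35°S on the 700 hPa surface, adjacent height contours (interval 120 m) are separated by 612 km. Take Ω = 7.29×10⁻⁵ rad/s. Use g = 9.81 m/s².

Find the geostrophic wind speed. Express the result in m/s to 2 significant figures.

Coriolis parameter at 35°S:
f = 2Ω sin φ = 2 × 7.29×10⁻⁵ × sin 35° = 8.36×10⁻⁵ s⁻¹
Height gradient: |∂Z/∂n| = 120 m / 612000 m = 1.96×10⁻⁴
On a pressure surface, geostrophic balance gives V_g = (g/f)|∂Z/∂n|:
V_g = 9.81 × 1.96×10⁻⁴ / 8.36×10⁻⁵ = 23.0 m/s

23 m/s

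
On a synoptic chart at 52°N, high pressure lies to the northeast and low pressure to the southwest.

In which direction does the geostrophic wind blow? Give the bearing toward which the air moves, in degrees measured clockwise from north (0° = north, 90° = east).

315°

The pressure-gradient force points toward the southwest (bearing 225°).
Geostrophic balance: in the Northern Hemisphere the Coriolis force deflects motion to the right, so the geostrophic wind blows 90° to the right of the pressure-gradient force (low pressure on the left).
Rotating 225° by 90° clockwise gives 315° — the wind blows toward the northwest.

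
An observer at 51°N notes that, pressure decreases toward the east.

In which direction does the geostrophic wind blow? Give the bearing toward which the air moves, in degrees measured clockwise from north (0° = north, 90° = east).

The pressure-gradient force points toward the east (bearing 090°).
Geostrophic balance: in the Northern Hemisphere the Coriolis force deflects motion to the right, so the geostrophic wind blows 90° to the right of the pressure-gradient force (low pressure on the left).
Rotating 090° by 90° clockwise gives 180° — the wind blows toward the south.

180°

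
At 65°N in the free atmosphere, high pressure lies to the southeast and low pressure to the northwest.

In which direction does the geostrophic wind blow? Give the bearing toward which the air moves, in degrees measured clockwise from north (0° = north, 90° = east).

The pressure-gradient force points toward the northwest (bearing 315°).
Geostrophic balance: in the Northern Hemisphere the Coriolis force deflects motion to the right, so the geostrophic wind blows 90° to the right of the pressure-gradient force (low pressure on the left).
Rotating 315° by 90° clockwise gives 045° — the wind blows toward the northeast.

045°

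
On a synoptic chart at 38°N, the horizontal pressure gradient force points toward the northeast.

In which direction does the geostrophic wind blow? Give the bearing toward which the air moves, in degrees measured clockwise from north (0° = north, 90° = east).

The pressure-gradient force points toward the northeast (bearing 045°).
Geostrophic balance: in the Northern Hemisphere the Coriolis force deflects motion to the right, so the geostrophic wind blows 90° to the right of the pressure-gradient force (low pressure on the left).
Rotating 045° by 90° clockwise gives 135° — the wind blows toward the southeast.

135°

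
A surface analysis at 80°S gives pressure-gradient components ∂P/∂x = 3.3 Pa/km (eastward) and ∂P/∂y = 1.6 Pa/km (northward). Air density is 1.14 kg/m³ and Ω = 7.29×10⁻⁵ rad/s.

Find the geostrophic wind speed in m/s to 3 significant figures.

22.4 m/s

Coriolis parameter at 80°S:
f = 2Ω sin φ = 2 × 7.29×10⁻⁵ × sin 80° = 1.44×10⁻⁴ s⁻¹
In the Southern Hemisphere f is negative: f = −1.44×10⁻⁴ s⁻¹.
Component geostrophic relations (x east, y north):
u_g = −(1/(fρ)) ∂P/∂y,  v_g = (1/(fρ)) ∂P/∂x
u_g = −(1.6×10⁻³)/(−1.44×10⁻⁴ × 1.14) = 9.77 m/s;  v_g = (3.3×10⁻³)/(−1.44×10⁻⁴ × 1.14) = −20.2 m/s
|V_g| = √(u_g² + v_g²) = 22.4 m/s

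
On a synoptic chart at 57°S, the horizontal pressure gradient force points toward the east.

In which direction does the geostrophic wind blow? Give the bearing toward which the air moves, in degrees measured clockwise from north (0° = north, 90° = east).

000°

The pressure-gradient force points toward the east (bearing 090°).
Geostrophic balance: in the Southern Hemisphere the Coriolis force deflects motion to the left, so the geostrophic wind blows 90° to the left of the pressure-gradient force (low pressure on the right).
Rotating 090° by 90° counterclockwise gives 000° — the wind blows toward the north.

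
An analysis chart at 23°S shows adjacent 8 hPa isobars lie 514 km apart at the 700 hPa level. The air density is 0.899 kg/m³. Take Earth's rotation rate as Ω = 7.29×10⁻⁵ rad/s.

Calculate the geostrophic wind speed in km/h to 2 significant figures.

110 km/h

Coriolis parameter at 23°S:
f = 2Ω sin φ = 2 × 7.29×10⁻⁵ × sin 23° = 5.70×10⁻⁵ s⁻¹
Pressure gradient: |∂P/∂n| = 800 Pa / 514000 m = 1.56×10⁻³ Pa/m
Geostrophic balance (pressure-gradient force = Coriolis force):
V_g = (1/(fρ)) |∂P/∂n| = 1.56×10⁻³ / (5.70×10⁻⁵ × 0.899) = 30.4 m/s
Converting: 30.4 m/s × 3.6 = 110 km/h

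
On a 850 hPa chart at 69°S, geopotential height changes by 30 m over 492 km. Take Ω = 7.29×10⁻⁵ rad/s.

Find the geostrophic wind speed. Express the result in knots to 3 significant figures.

8.54 knots

Coriolis parameter at 69°S:
f = 2Ω sin φ = 2 × 7.29×10⁻⁵ × sin 69° = 1.36×10⁻⁴ s⁻¹
Height gradient: |∂Z/∂n| = 30 m / 492000 m = 6.10×10⁻⁵
On a pressure surface, geostrophic balance gives V_g = (g/f)|∂Z/∂n|:
V_g = 9.81 × 6.10×10⁻⁵ / 1.36×10⁻⁴ = 4.39 m/s
Converting: 4.39 m/s × 1.944 = 8.54 knots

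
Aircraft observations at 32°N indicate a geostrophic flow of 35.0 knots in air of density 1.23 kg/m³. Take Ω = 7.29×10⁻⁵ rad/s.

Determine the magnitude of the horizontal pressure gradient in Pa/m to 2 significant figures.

1.7×10⁻³ Pa/m

Coriolis parameter at 32°N:
f = 2Ω sin φ = 2 × 7.29×10⁻⁵ × sin 32° = 7.73×10⁻⁵ s⁻¹
Wind speed in SI: 35.0 knots = 18.0 m/s
Geostrophic balance rearranged: |∂P/∂n| = f ρ V_g
|∂P/∂n| = 7.73×10⁻⁵ × 1.23 × 18.0 = 1.71×10⁻³ Pa/m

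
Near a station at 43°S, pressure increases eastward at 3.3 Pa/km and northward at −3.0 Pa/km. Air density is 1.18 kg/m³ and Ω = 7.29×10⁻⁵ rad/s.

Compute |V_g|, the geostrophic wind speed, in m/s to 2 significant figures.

38 m/s

Coriolis parameter at 43°S:
f = 2Ω sin φ = 2 × 7.29×10⁻⁵ × sin 43° = 9.94×10⁻⁵ s⁻¹
In the Southern Hemisphere f is negative: f = −9.94×10⁻⁵ s⁻¹.
Component geostrophic relations (x east, y north):
u_g = −(1/(fρ)) ∂P/∂y,  v_g = (1/(fρ)) ∂P/∂x
u_g = −(−3.0×10⁻³)/(−9.94×10⁻⁵ × 1.18) = −25.6 m/s;  v_g = (3.3×10⁻³)/(−9.94×10⁻⁵ × 1.18) = −28.1 m/s
|V_g| = √(u_g² + v_g²) = 38.0 m/s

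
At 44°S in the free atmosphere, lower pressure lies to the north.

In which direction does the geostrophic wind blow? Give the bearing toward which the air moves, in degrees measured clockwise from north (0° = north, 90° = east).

270°

The pressure-gradient force points toward the north (bearing 000°).
Geostrophic balance: in the Southern Hemisphere the Coriolis force deflects motion to the left, so the geostrophic wind blows 90° to the left of the pressure-gradient force (low pressure on the right).
Rotating 000° by 90° counterclockwise gives 270° — the wind blows toward the west.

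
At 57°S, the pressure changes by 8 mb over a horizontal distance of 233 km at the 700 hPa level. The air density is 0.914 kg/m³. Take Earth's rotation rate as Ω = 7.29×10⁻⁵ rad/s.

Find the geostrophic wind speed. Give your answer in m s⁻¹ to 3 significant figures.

Coriolis parameter at 57°S:
f = 2Ω sin φ = 2 × 7.29×10⁻⁵ × sin 57° = 1.22×10⁻⁴ s⁻¹
Pressure gradient: |∂P/∂n| = 800 Pa / 233000 m = 3.43×10⁻³ Pa/m
Geostrophic balance (pressure-gradient force = Coriolis force):
V_g = (1/(fρ)) |∂P/∂n| = 3.43×10⁻³ / (1.22×10⁻⁴ × 0.914) = 30.7 m/s

30.7 m s⁻¹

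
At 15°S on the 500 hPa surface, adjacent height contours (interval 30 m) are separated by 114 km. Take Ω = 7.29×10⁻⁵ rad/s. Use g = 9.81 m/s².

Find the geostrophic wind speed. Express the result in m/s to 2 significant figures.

Coriolis parameter at 15°S:
f = 2Ω sin φ = 2 × 7.29×10⁻⁵ × sin 15° = 3.77×10⁻⁵ s⁻¹
Height gradient: |∂Z/∂n| = 30 m / 114000 m = 2.63×10⁻⁴
On a pressure surface, geostrophic balance gives V_g = (g/f)|∂Z/∂n|:
V_g = 9.81 × 2.63×10⁻⁴ / 3.77×10⁻⁵ = 68.4 m/s

68 m/s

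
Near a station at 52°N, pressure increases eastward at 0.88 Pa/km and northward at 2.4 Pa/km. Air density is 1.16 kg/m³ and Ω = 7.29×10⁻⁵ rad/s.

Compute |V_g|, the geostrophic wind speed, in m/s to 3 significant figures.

19.2 m/s

Coriolis parameter at 52°N:
f = 2Ω sin φ = 2 × 7.29×10⁻⁵ × sin 52° = 1.15×10⁻⁴ s⁻¹
Component geostrophic relations (x east, y north):
u_g = −(1/(fρ)) ∂P/∂y,  v_g = (1/(fρ)) ∂P/∂x
u_g = −(2.4×10⁻³)/(1.15×10⁻⁴ × 1.16) = −18.0 m/s;  v_g = (0.88×10⁻³)/(1.15×10⁻⁴ × 1.16) = 6.60 m/s
|V_g| = √(u_g² + v_g²) = 19.2 m/s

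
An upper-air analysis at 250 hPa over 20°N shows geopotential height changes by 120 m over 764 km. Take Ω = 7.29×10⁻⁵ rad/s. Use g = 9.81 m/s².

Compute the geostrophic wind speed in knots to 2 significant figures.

60 knots

Coriolis parameter at 20°N:
f = 2Ω sin φ = 2 × 7.29×10⁻⁵ × sin 20° = 4.99×10⁻⁵ s⁻¹
Height gradient: |∂Z/∂n| = 120 m / 764000 m = 1.57×10⁻⁴
On a pressure surface, geostrophic balance gives V_g = (g/f)|∂Z/∂n|:
V_g = 9.81 × 1.57×10⁻⁴ / 4.99×10⁻⁵ = 30.9 m/s
Converting: 30.9 m/s × 1.944 = 60 knots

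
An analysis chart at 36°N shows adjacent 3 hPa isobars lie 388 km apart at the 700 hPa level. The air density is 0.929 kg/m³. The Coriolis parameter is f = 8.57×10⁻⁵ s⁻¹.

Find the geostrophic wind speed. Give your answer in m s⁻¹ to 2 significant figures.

Pressure gradient: |∂P/∂n| = 300 Pa / 388000 m = 7.73×10⁻⁴ Pa/m
Geostrophic balance (pressure-gradient force = Coriolis force):
V_g = (1/(fρ)) |∂P/∂n| = 7.73×10⁻⁴ / (8.57×10⁻⁵ × 0.929) = 9.71 m/s

9.7 m s⁻¹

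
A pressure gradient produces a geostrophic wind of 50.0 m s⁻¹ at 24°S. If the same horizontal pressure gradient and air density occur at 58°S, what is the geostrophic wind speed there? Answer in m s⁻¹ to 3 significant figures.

24.0 m s⁻¹

With the same pressure gradient and density, V_g ∝ 1/f ∝ 1/sin φ.
V₂ = V₁ · sin φ₁ / sin φ₂ = 50.0 × sin 24° / sin 58°
V₂ = 50.0 × 0.4067/0.8480 = 24.0 m s⁻¹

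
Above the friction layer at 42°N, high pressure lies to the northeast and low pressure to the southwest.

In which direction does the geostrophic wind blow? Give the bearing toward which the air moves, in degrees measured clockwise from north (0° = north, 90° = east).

315°

The pressure-gradient force points toward the southwest (bearing 225°).
Geostrophic balance: in the Northern Hemisphere the Coriolis force deflects motion to the right, so the geostrophic wind blows 90° to the right of the pressure-gradient force (low pressure on the left).
Rotating 225° by 90° clockwise gives 315° — the wind blows toward the northwest.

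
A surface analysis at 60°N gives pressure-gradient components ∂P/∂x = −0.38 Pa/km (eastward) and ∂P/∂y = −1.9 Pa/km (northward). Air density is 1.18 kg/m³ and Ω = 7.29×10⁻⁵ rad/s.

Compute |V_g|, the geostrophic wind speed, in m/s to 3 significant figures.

Coriolis parameter at 60°N:
f = 2Ω sin φ = 2 × 7.29×10⁻⁵ × sin 60° = 1.26×10⁻⁴ s⁻¹
Component geostrophic relations (x east, y north):
u_g = −(1/(fρ)) ∂P/∂y,  v_g = (1/(fρ)) ∂P/∂x
u_g = −(−1.9×10⁻³)/(1.26×10⁻⁴ × 1.18) = 12.8 m/s;  v_g = (−0.38×10⁻³)/(1.26×10⁻⁴ × 1.18) = −2.55 m/s
|V_g| = √(u_g² + v_g²) = 13.0 m/s

13.0 m/s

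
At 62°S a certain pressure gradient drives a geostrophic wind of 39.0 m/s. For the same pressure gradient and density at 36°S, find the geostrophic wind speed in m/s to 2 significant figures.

59 m/s

With the same pressure gradient and density, V_g ∝ 1/f ∝ 1/sin φ.
V₂ = V₁ · sin φ₁ / sin φ₂ = 39.0 × sin 62° / sin 36°
V₂ = 39.0 × 0.8829/0.5878 = 59 m/s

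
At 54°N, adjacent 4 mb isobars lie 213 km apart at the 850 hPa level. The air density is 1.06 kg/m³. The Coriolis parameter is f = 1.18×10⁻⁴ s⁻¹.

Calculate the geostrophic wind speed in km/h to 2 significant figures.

54 km/h

Pressure gradient: |∂P/∂n| = 400 Pa / 213000 m = 1.88×10⁻³ Pa/m
Geostrophic balance (pressure-gradient force = Coriolis force):
V_g = (1/(fρ)) |∂P/∂n| = 1.88×10⁻³ / (1.18×10⁻⁴ × 1.06) = 15.0 m/s
Converting: 15.0 m/s × 3.6 = 54 km/h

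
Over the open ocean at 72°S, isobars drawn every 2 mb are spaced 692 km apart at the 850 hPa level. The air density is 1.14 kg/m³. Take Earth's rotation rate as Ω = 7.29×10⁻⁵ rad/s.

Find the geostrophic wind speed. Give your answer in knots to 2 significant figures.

3.6 knots

Coriolis parameter at 72°S:
f = 2Ω sin φ = 2 × 7.29×10⁻⁵ × sin 72° = 1.39×10⁻⁴ s⁻¹
Pressure gradient: |∂P/∂n| = 200 Pa / 692000 m = 2.89×10⁻⁴ Pa/m
Geostrophic balance (pressure-gradient force = Coriolis force):
V_g = (1/(fρ)) |∂P/∂n| = 2.89×10⁻⁴ / (1.39×10⁻⁴ × 1.14) = 1.83 m/s
Converting: 1.83 m/s × 1.944 = 3.6 knots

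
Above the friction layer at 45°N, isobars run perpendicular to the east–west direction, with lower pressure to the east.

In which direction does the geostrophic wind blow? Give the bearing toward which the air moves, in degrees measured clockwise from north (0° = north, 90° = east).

180°

The pressure-gradient force points toward the east (bearing 090°).
Geostrophic balance: in the Northern Hemisphere the Coriolis force deflects motion to the right, so the geostrophic wind blows 90° to the right of the pressure-gradient force (low pressure on the left).
Rotating 090° by 90° clockwise gives 180° — the wind blows toward the south.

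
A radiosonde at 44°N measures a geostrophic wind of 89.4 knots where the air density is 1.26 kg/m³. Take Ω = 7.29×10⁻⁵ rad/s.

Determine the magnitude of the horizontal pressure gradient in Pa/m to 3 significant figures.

5.87×10⁻³ Pa/m

Coriolis parameter at 44°N:
f = 2Ω sin φ = 2 × 7.29×10⁻⁵ × sin 44° = 1.01×10⁻⁴ s⁻¹
Wind speed in SI: 89.4 knots = 46.0 m/s
Geostrophic balance rearranged: |∂P/∂n| = f ρ V_g
|∂P/∂n| = 1.01×10⁻⁴ × 1.26 × 46.0 = 5.87×10⁻³ Pa/m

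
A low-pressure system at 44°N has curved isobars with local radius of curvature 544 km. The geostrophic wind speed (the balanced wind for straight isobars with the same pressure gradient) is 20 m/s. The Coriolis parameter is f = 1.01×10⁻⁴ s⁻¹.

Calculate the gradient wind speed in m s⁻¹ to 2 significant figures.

Around a low, centrifugal force acts outward with Coriolis, so pressure-gradient force balances both:
(1/ρ)|∂P/∂n| = fV + V²/R  →  V² + fR·V − fR·V_g = 0
With fR = 1.01×10⁻⁴ × 544×10³ m = 54.9 m/s:
V = [−fR + √((fR)² + 4 fR V_g)]/2 = [−54.9 + √(54.9² + 4×54.9×20)]/2 = 15.6 m/s
Subgeostrophic (V < V_g = 20 m/s), as expected around a low.

16 m s⁻¹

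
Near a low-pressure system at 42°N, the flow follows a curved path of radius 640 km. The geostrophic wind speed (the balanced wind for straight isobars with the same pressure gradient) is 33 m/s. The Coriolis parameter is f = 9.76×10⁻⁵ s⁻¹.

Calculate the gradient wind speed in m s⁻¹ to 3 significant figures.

Around a low, centrifugal force acts outward with Coriolis, so pressure-gradient force balances both:
(1/ρ)|∂P/∂n| = fV + V²/R  →  V² + fR·V − fR·V_g = 0
With fR = 9.76×10⁻⁵ × 640×10³ m = 62.5 m/s:
V = [−fR + √((fR)² + 4 fR V_g)]/2 = [−62.5 + √(62.5² + 4×62.5×33)]/2 = 23.9 m/s
Subgeostrophic (V < V_g = 33 m/s), as expected around a low.

23.9 m s⁻¹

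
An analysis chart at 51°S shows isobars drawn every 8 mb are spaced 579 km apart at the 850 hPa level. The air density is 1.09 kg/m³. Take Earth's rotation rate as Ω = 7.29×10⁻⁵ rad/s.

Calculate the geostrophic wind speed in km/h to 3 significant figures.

Coriolis parameter at 51°S:
f = 2Ω sin φ = 2 × 7.29×10⁻⁵ × sin 51° = 1.13×10⁻⁴ s⁻¹
Pressure gradient: |∂P/∂n| = 800 Pa / 579000 m = 1.38×10⁻³ Pa/m
Geostrophic balance (pressure-gradient force = Coriolis force):
V_g = (1/(fρ)) |∂P/∂n| = 1.38×10⁻³ / (1.13×10⁻⁴ × 1.09) = 11.2 m/s
Converting: 11.2 m/s × 3.6 = 40.3 km/h

40.3 km/h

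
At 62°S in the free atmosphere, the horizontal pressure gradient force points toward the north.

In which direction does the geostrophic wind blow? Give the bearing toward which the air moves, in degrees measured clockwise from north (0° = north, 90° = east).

270°

The pressure-gradient force points toward the north (bearing 000°).
Geostrophic balance: in the Southern Hemisphere the Coriolis force deflects motion to the left, so the geostrophic wind blows 90° to the left of the pressure-gradient force (low pressure on the right).
Rotating 000° by 90° counterclockwise gives 270° — the wind blows toward the west.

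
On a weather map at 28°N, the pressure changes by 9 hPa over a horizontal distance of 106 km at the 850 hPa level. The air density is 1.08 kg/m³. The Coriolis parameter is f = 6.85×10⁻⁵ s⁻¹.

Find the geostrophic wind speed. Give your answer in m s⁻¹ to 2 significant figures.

110 m s⁻¹

Pressure gradient: |∂P/∂n| = 900 Pa / 106000 m = 8.49×10⁻³ Pa/m
Geostrophic balance (pressure-gradient force = Coriolis force):
V_g = (1/(fρ)) |∂P/∂n| = 8.49×10⁻³ / (6.85×10⁻⁵ × 1.08) = 115 m/s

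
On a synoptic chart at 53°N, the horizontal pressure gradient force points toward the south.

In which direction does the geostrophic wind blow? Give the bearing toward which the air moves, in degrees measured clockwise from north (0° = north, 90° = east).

The pressure-gradient force points toward the south (bearing 180°).
Geostrophic balance: in the Northern Hemisphere the Coriolis force deflects motion to the right, so the geostrophic wind blows 90° to the right of the pressure-gradient force (low pressure on the left).
Rotating 180° by 90° clockwise gives 270° — the wind blows toward the west.

270°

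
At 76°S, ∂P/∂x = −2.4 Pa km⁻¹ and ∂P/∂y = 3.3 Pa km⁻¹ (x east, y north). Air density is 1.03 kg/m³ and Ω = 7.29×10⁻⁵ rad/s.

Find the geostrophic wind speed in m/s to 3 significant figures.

28.0 m/s

Coriolis parameter at 76°S:
f = 2Ω sin φ = 2 × 7.29×10⁻⁵ × sin 76° = 1.41×10⁻⁴ s⁻¹
In the Southern Hemisphere f is negative: f = −1.41×10⁻⁴ s⁻¹.
Component geostrophic relations (x east, y north):
u_g = −(1/(fρ)) ∂P/∂y,  v_g = (1/(fρ)) ∂P/∂x
u_g = −(3.3×10⁻³)/(−1.41×10⁻⁴ × 1.03) = 22.6 m/s;  v_g = (−2.4×10⁻³)/(−1.41×10⁻⁴ × 1.03) = 16.5 m/s
|V_g| = √(u_g² + v_g²) = 28.0 m/s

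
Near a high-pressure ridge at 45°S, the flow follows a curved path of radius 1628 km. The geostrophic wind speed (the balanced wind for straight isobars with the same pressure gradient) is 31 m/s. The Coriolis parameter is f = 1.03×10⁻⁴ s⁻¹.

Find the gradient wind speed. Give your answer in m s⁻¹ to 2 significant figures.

Around a high, pressure-gradient force acts outward with centrifugal, so Coriolis balances both:
fV = (1/ρ)|∂P/∂n| + V²/R  →  V² − fR·V + fR·V_g = 0
With fR = 1.03×10⁻⁴ × 1628×10³ m = 168 m/s:
V = [fR − √((fR)² − 4 fR V_g)]/2 = [168 − √(168² − 4×168×31)]/2 = 41 m/s
Supergeostrophic (V > V_g = 31 m/s), as expected around a high.

41 m s⁻¹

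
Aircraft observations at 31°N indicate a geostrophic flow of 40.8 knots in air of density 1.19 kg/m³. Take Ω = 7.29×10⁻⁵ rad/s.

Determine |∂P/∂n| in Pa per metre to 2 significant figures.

Coriolis parameter at 31°N:
f = 2Ω sin φ = 2 × 7.29×10⁻⁵ × sin 31° = 7.51×10⁻⁵ s⁻¹
Wind speed in SI: 40.8 knots = 21.0 m/s
Geostrophic balance rearranged: |∂P/∂n| = f ρ V_g
|∂P/∂n| = 7.51×10⁻⁵ × 1.19 × 21.0 = 1.88×10⁻³ Pa/m

1.9×10⁻³ Pa/m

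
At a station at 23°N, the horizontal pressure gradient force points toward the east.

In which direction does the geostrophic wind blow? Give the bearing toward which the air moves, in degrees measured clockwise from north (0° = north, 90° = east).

180°

The pressure-gradient force points toward the east (bearing 090°).
Geostrophic balance: in the Northern Hemisphere the Coriolis force deflects motion to the right, so the geostrophic wind blows 90° to the right of the pressure-gradient force (low pressure on the left).
Rotating 090° by 90° clockwise gives 180° — the wind blows toward the south.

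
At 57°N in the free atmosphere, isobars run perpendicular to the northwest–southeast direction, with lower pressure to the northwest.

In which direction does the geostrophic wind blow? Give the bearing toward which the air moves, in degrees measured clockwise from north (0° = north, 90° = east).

The pressure-gradient force points toward the northwest (bearing 315°).
Geostrophic balance: in the Northern Hemisphere the Coriolis force deflects motion to the right, so the geostrophic wind blows 90° to the right of the pressure-gradient force (low pressure on the left).
Rotating 315° by 90° clockwise gives 045° — the wind blows toward the northeast.

045°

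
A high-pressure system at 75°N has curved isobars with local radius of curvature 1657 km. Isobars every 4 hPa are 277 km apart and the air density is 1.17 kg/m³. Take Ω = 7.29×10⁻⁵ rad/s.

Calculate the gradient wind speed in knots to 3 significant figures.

17.7 knots

Coriolis parameter at 75°N:
f = 2Ω sin φ = 2 × 7.29×10⁻⁵ × sin 75° = 1.41×10⁻⁴ s⁻¹
Pressure gradient: |∂P/∂n| = 400 Pa / 277000 m = 1.44×10⁻³ Pa/m
Geostrophic speed: V_g = |∂P/∂n|/(fρ) = 1.44×10⁻³/(1.41×10⁻⁴ × 1.17) = 8.76 m/s
Around a high, pressure-gradient force acts outward with centrifugal, so Coriolis balances both:
fV = (1/ρ)|∂P/∂n| + V²/R  →  V² − fR·V + fR·V_g = 0
With fR = 1.41×10⁻⁴ × 1657×10³ m = 233 m/s:
V = [fR − √((fR)² − 4 fR V_g)]/2 = [233 − √(233² − 4×233×8.76)]/2 = 9.12 m/s
Supergeostrophic (V > V_g = 8.76 m/s), as expected around a high.
Converting: 9.12 m/s × 1.944 = 17.7 knots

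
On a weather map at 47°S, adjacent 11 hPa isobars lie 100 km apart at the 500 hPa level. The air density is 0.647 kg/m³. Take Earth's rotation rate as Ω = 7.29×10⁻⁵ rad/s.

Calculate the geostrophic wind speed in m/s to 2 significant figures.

Coriolis parameter at 47°S:
f = 2Ω sin φ = 2 × 7.29×10⁻⁵ × sin 47° = 1.07×10⁻⁴ s⁻¹
Pressure gradient: |∂P/∂n| = 1100 Pa / 100000 m = 1.10×10⁻² Pa/m
Geostrophic balance (pressure-gradient force = Coriolis force):
V_g = (1/(fρ)) |∂P/∂n| = 1.10×10⁻² / (1.07×10⁻⁴ × 0.647) = 159 m/s

160 m/s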